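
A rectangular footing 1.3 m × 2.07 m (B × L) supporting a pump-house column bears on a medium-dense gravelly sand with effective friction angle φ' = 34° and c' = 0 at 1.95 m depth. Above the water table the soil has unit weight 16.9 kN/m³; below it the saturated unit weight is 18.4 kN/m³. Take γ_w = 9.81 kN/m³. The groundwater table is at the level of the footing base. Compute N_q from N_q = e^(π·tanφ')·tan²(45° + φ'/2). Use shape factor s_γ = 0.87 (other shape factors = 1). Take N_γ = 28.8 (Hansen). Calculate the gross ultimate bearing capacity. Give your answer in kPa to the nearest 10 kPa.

tan34° = 0.6745, so N_q = e^(π×0.6745)·tan²(62°) = 8.323 × 3.537 = 29.44.
Overburden at base level: q = 16.9 × 1.95 = 32.955 kPa.
Below the base the soil is submerged, so the ½γBN_γ term uses γ' = 18.4 − 9.81 = 8.59 kN/m³.
Surcharge term q·N_q = 32.955 × 29.44 = 970.19 kPa; self-weight term 0.5·γ·B·N_γ·s_γ = 0.5 × 8.59 × 1.3 × 28.8 × 0.87 = 139.9 kPa.
q_ult = 970.19 + 139.9 = 1110.1 kPa.

q_ult ≈ 1110 kPa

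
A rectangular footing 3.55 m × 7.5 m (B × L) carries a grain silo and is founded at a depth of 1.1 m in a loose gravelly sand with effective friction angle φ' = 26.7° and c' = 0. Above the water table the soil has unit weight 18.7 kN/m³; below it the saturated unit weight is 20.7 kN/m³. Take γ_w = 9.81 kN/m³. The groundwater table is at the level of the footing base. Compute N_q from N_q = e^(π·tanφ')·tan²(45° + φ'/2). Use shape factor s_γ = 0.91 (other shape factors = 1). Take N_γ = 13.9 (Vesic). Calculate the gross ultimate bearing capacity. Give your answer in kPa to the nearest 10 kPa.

q_ult ≈ 510 kPa

tan26.7° = 0.5029, so N_q = e^(π×0.5029)·tan²(58.35°) = 4.855 × 2.632 = 12.78.
Overburden at base level: q = 18.7 × 1.1 = 20.57 kPa.
Below the base the soil is submerged, so the ½γBN_γ term uses γ' = 20.7 − 9.81 = 10.89 kN/m³.
Surcharge term q·N_q = 20.57 × 12.778 = 262.85 kPa; self-weight term 0.5·γ·B·N_γ·s_γ = 0.5 × 10.89 × 3.55 × 13.9 × 0.91 = 244.5 kPa.
q_ult = 262.85 + 244.5 = 507.35 kPa.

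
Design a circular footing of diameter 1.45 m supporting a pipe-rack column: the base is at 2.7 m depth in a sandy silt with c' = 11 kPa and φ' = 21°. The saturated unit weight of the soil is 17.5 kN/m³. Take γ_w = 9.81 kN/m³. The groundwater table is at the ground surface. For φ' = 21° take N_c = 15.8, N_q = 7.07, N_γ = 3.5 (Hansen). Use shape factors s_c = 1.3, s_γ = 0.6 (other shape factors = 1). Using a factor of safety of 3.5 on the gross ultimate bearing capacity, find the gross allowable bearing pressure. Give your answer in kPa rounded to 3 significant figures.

With the water table at the surface the whole profile is submerged: γ' = 17.5 − 9.81 = 7.69 kN/m³, so q = γ'·D_f = 20.763 kPa; the same γ' applies in the ½γBN_γ term.
q_ult = c·N_c·s_c + q·N_q + 0.5·γ·B·N_γ·s_γ
     = 11 × 15.8 × 1.3 + 20.763 × 7.07 + 0.5 × 7.69 × 1.45 × 3.5 × 0.6
     = 225.94 + 146.79 + 11.708 = 384.44 kPa.
q_all = 384.44 / 3.5 = 109.84 kPa.

q_all ≈ 110 kPa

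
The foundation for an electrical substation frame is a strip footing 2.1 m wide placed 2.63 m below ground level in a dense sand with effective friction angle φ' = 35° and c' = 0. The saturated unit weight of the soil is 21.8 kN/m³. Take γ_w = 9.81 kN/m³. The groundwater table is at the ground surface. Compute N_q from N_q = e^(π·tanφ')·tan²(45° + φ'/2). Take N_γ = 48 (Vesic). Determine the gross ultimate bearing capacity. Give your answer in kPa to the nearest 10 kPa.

tan35° = 0.7002, so N_q = e^(π×0.7002)·tan²(62.5°) = 9.023 × 3.69 = 33.3.
γ' = 21.8 − 9.81 = 11.99 kN/m³ (submerged throughout). q = 11.99 × 2.63 = 31.534 kPa; the same γ' applies in the ½γBN_γ term.
q·N_q = 31.534 × 33.296 = 1049.9 kPa
0.5·γ·B·N_γ = 0.5 × 11.99 × 2.1 × 48 = 604.3 kPa
q_ult = 1049.9 + 604.3 = 1654.2 kPa.

q_ult ≈ 1650 kPa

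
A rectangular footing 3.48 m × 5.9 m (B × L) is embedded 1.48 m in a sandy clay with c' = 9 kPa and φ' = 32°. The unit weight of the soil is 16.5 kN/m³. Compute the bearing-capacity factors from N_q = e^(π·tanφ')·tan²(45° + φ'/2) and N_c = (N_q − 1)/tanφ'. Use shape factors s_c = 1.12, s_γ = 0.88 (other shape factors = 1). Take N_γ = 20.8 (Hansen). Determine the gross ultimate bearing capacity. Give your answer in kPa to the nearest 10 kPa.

tan32° = 0.6249, so N_q = e^(π×0.6249)·tan²(61°) = 7.121 × 3.255 = 23.18.
N_c = (23.18 − 1)/tan32° = 35.49.
Effective surcharge at the founding depth q = γ·D_f = 16.5 × 1.48 = 24.42 kPa.
q_ult = c·N_c·s_c + q·N_q + 0.5·γ·B·N_γ·s_γ
     = 9 × 35.49 × 1.12 + 24.42 × 23.177 + 0.5 × 16.5 × 3.48 × 20.8 × 0.88
     = 357.74 + 565.98 + 525.51 = 1449.2 kPa.

q_ult ≈ 1450 kPa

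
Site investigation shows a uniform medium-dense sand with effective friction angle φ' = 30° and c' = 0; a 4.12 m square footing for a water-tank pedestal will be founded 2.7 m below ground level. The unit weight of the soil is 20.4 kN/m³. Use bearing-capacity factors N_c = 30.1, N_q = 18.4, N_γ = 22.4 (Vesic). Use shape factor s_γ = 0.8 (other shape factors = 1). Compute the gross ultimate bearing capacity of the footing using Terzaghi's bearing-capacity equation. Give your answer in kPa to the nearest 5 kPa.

Overburden at base level: q = 20.4 × 2.7 = 55.08 kPa.
Surcharge term q·N_q = 55.08 × 18.4 = 1013.5 kPa; self-weight term 0.5·γ·B·N_γ·s_γ = 0.5 × 20.4 × 4.12 × 22.4 × 0.8 = 753.07 kPa.
q_ult = 1013.5 + 753.07 = 1766.5 kPa.

q_ult ≈ 1765 kPa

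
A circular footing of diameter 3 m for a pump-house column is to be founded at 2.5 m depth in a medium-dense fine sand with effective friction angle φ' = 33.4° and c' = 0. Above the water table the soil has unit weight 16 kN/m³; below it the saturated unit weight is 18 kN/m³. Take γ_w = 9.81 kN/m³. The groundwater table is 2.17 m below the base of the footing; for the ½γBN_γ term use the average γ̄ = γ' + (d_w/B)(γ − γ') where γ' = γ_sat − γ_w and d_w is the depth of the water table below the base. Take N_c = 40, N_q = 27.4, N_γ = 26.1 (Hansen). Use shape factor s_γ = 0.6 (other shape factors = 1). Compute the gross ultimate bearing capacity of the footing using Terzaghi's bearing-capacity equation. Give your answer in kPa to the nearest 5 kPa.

q_ult ≈ 1420 kPa

Overburden at base level: q = 16 × 2.5 = 40 kPa.
The water table is 2.17 m below the base (< B = 3 m), so the ½γBN_γ term uses γ̄ = γ' + (d_w/B)(γ − γ') = 8.19 + (2.17/3)(16 − 8.19) = 13.839 kN/m³.
Surcharge term q·N_q = 40 × 27.4 = 1096 kPa; self-weight term 0.5·γ·B·N_γ·s_γ = 0.5 × 13.839 × 3 × 26.1 × 0.6 = 325.08 kPa.
q_ult = 1096 + 325.08 = 1421.1 kPa.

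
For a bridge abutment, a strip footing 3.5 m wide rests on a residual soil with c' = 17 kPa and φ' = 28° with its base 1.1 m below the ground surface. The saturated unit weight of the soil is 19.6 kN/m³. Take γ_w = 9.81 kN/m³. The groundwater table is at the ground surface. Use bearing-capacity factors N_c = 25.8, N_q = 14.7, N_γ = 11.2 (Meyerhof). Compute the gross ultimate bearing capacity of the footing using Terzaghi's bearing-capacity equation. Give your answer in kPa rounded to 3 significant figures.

γ' = 19.6 − 9.81 = 9.79 kN/m³ (submerged throughout). q = 9.79 × 1.1 = 10.769 kPa; the same γ' applies in the ½γBN_γ term.
c·N_c = 17 × 25.8 = 438.6 kPa
q·N_q = 10.769 × 14.7 = 158.3 kPa
0.5·γ·B·N_γ = 0.5 × 9.79 × 3.5 × 11.2 = 191.88 kPa
q_ult = 438.6 + 158.3 + 191.88 = 788.79 kPa.

q_ult ≈ 789 kPa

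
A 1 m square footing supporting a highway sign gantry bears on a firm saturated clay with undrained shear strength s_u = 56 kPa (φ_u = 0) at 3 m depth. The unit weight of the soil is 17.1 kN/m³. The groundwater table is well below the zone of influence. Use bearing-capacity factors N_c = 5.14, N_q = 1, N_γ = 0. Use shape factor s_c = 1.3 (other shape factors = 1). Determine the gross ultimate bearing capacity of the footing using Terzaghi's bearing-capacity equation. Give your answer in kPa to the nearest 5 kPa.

Overburden at base level: q = 17.1 × 3 = 51.3 kPa.
Cohesion term c·N_c·s_c = 56 × 5.14 × 1.3 = 374.19 kPa; surcharge term q·N_q = 51.3 × 1 = 51.3 kPa.
q_ult = 374.19 + 51.3 = 425.49 kPa.

q_ult ≈ 425 kPa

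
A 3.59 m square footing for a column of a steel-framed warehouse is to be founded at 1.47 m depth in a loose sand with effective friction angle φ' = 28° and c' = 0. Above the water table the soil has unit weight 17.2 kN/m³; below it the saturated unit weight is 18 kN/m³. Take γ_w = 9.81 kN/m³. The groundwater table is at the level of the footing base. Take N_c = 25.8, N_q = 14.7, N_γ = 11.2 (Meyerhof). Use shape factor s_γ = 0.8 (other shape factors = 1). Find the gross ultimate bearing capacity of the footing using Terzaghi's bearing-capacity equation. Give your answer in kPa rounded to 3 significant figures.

Overburden at base level: q = 17.2 × 1.47 = 25.284 kPa.
Below the base the soil is submerged, so the ½γBN_γ term uses γ' = 18 − 9.81 = 8.19 kN/m³.
Surcharge term q·N_q = 25.284 × 14.7 = 371.67 kPa; self-weight term 0.5·γ·B·N_γ·s_γ = 0.5 × 8.19 × 3.59 × 11.2 × 0.8 = 131.72 kPa.
q_ult = 371.67 + 131.72 = 503.4 kPa.

q_ult ≈ 503 kPa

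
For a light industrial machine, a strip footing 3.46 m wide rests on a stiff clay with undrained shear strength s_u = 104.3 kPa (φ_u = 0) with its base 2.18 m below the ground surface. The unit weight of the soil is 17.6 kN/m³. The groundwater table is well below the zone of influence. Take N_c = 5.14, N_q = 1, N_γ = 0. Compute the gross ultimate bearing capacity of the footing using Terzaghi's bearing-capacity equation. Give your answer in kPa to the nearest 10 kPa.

Effective surcharge at the founding depth q = γ·D_f = 17.6 × 2.18 = 38.368 kPa.
q_ult = c·N_c + q·N_q
     = 104.3 × 5.14 + 38.368 × 1
     = 536.1 + 38.368 = 574.47 kPa.

q_ult ≈ 570 kPa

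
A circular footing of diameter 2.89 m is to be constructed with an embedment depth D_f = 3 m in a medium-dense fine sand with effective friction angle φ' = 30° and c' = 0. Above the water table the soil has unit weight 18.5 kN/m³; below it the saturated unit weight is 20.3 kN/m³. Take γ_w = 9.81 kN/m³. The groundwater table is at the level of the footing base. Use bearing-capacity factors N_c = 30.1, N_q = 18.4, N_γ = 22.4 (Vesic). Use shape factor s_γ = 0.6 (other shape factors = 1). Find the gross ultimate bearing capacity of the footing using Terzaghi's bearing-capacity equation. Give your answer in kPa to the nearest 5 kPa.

q = γ·D_f = 18.5 × 3 = 55.5 kPa.
For the ½γBN_γ term take γ' = 20.3 − 9.81 = 10.49 kN/m³ (soil below base is submerged).
q·N_q = 55.5 × 18.4 = 1021.2 kPa
0.5·γ·B·N_γ·s_γ = 0.5 × 10.49 × 2.89 × 22.4 × 0.6 = 203.72 kPa
q_ult = 1021.2 + 203.72 = 1224.9 kPa.

q_ult ≈ 1225 kPa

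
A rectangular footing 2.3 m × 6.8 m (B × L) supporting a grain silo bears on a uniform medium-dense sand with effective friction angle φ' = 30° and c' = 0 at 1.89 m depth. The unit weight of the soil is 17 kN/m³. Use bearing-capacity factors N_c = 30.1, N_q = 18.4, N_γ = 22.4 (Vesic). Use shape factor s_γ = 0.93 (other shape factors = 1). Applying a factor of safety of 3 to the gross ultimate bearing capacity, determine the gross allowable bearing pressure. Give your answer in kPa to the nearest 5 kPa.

q_all ≈ 335 kPa

q = γ·D_f = 17 × 1.89 = 32.13 kPa.
q·N_q = 32.13 × 18.4 = 591.19 kPa
0.5·γ·B·N_γ·s_γ = 0.5 × 17 × 2.3 × 22.4 × 0.93 = 407.27 kPa
q_ult = 591.19 + 407.27 = 998.46 kPa.
q_all = q_ult / FS = 998.46 / 3 = 332.82 kPa.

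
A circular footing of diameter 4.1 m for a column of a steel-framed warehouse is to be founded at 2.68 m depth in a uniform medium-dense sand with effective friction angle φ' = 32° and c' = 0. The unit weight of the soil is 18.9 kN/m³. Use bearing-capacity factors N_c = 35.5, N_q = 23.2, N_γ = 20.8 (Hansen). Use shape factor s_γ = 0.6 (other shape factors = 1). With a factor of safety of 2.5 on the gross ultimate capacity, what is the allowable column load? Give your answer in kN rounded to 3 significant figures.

P_all ≈ 8760 kN

Overburden at base level: q = 18.9 × 2.68 = 50.652 kPa.
Surcharge term q·N_q = 50.652 × 23.2 = 1175.1 kPa; self-weight term 0.5·γ·B·N_γ·s_γ = 0.5 × 18.9 × 4.1 × 20.8 × 0.6 = 483.54 kPa.
q_ult = 1175.1 + 483.54 = 1658.7 kPa.
Gross allowable pressure q_all = 1658.7 / 2.5 = 663.47 kPa.
Footing area = 13.2025 m², so allowable column load = 663.47 × 13.2025 = 8759.4 kN.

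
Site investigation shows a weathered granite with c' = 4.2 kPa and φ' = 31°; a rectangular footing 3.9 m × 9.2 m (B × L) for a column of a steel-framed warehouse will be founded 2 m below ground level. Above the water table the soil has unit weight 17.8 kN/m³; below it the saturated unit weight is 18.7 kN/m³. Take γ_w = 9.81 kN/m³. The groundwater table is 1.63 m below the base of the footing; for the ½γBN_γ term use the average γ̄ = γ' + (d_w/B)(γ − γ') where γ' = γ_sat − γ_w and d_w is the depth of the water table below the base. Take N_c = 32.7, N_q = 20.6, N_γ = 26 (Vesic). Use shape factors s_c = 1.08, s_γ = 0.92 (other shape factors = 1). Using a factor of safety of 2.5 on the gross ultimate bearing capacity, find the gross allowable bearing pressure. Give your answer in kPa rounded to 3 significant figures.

q_all ≈ 588 kPa

q = γ·D_f = 17.8 × 2 = 35.6 kPa.
γ' = 8.89 kN/m³; averaging over the depth B below the base, γ̄ = γ' + (d_w/B)(γ − γ') = 12.614 kN/m³.
c·N_c·s_c = 4.2 × 32.7 × 1.08 = 148.33 kPa
q·N_q = 35.6 × 20.6 = 733.36 kPa
0.5·γ·B·N_γ·s_γ = 0.5 × 12.614 × 3.9 × 26 × 0.92 = 588.36 kPa
q_ult = 148.33 + 733.36 + 588.36 = 1470.1 kPa.
q_all = 1470.1 / 2.5 = 588.02 kPa.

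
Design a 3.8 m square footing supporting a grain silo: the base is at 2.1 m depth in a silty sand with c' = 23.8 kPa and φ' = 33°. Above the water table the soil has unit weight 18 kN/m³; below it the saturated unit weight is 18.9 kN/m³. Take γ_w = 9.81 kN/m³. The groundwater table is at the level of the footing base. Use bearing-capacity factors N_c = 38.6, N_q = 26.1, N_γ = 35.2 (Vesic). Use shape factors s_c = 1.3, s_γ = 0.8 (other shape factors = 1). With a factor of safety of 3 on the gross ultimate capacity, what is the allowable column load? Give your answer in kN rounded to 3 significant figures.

P_all ≈ 12800 kN

Effective surcharge at the founding depth q = γ·D_f = 18 × 2.1 = 37.8 kPa.
The water table coincides with the base, so in the self-weight term γ → γ' = 9.09 kN/m³.
q_ult = c·N_c·s_c + q·N_q + 0.5·γ·B·N_γ·s_γ
     = 23.8 × 38.6 × 1.3 + 37.8 × 26.1 + 0.5 × 9.09 × 3.8 × 35.2 × 0.8
     = 1194.3 + 986.58 + 486.35 = 2667.2 kPa.
Gross allowable pressure q_all = 2667.2 / 3 = 889.07 kPa.
Footing area = 14.44 m², so allowable column load = 889.07 × 14.44 = 12838 kN.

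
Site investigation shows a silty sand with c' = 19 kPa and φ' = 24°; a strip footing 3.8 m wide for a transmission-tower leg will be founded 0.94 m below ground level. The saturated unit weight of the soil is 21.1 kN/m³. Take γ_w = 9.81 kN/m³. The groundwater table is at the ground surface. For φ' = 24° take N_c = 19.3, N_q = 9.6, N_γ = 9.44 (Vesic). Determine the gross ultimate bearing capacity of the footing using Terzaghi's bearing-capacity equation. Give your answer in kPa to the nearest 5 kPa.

q_ult ≈ 670 kPa

With the water table at the surface the whole profile is submerged: γ' = 21.1 − 9.81 = 11.29 kN/m³, so q = γ'·D_f = 10.613 kPa; the same γ' applies in the ½γBN_γ term.
q_ult = c·N_c + q·N_q + 0.5·γ·B·N_γ
     = 19 × 19.3 + 10.613 × 9.6 + 0.5 × 11.29 × 3.8 × 9.44
     = 366.7 + 101.88 + 202.5 = 671.08 kPa.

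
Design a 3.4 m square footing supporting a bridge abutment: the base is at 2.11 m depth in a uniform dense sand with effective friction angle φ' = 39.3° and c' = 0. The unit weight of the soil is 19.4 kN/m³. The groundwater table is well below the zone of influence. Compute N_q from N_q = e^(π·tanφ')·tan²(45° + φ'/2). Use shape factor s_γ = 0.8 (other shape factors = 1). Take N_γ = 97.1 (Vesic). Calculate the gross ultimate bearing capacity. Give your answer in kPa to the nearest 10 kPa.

tan39.3° = 0.8185, so N_q = e^(π×0.8185)·tan²(64.65°) = 13.084 × 4.455 = 58.29.
q = γ·D_f = 19.4 × 2.11 = 40.934 kPa.
q·N_q = 40.934 × 58.291 = 2386.1 kPa
0.5·γ·B·N_γ·s_γ = 0.5 × 19.4 × 3.4 × 97.1 × 0.8 = 2561.9 kPa
q_ult = 2386.1 + 2561.9 = 4948 kPa.

q_ult ≈ 4950 kPa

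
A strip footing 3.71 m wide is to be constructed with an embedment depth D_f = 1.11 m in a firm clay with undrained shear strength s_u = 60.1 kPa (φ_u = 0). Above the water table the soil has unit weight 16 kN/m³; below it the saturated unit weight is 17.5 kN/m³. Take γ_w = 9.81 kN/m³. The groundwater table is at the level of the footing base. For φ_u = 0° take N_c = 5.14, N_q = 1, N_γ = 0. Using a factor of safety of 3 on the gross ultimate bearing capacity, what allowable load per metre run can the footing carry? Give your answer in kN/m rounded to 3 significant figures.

≈ 404 kN/m

q = γ·D_f = 16 × 1.11 = 17.76 kPa.
c·N_c = 60.1 × 5.14 = 308.91 kPa
q·N_q = 17.76 × 1 = 17.76 kPa
q_ult = 308.91 + 17.76 = 326.67 kPa.
Gross allowable pressure q_all = 326.67 / 3 = 108.89 kPa.
Allowable wall load = q_all × B = 108.89 × 3.71 = 403.99 kN per metre run.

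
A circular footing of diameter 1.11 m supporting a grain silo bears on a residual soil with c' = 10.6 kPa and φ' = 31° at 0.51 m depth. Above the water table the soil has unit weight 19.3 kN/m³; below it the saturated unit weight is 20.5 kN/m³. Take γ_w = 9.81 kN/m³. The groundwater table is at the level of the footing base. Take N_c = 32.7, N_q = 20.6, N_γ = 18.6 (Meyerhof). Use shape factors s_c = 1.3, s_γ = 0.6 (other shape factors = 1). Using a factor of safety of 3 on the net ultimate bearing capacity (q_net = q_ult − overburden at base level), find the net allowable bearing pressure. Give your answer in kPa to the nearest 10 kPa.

q = γ·D_f = 19.3 × 0.51 = 9.843 kPa.
For the ½γBN_γ term take γ' = 20.5 − 9.81 = 10.69 kN/m³ (soil below base is submerged).
c·N_c·s_c = 10.6 × 32.7 × 1.3 = 450.61 kPa
q·N_q = 9.843 × 20.6 = 202.77 kPa
0.5·γ·B·N_γ·s_γ = 0.5 × 10.69 × 1.11 × 18.6 × 0.6 = 66.212 kPa
q_ult = 450.61 + 202.77 + 66.212 = 719.58 kPa.
q_net = 719.58 − 9.843 = 709.74 kPa.
q_all(net) = 709.74 / 3 = 236.58 kPa.

q_all(net) ≈ 240 kPa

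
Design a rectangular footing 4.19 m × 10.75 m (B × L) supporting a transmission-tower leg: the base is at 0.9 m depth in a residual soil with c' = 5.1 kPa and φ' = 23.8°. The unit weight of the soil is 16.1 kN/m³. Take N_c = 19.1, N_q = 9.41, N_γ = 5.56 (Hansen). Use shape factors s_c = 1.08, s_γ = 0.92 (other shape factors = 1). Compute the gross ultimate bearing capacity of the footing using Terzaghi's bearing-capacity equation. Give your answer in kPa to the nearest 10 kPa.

q_ult ≈ 410 kPa

Effective surcharge at the founding depth q = γ·D_f = 16.1 × 0.9 = 14.49 kPa.
q_ult = c·N_c·s_c + q·N_q + 0.5·γ·B·N_γ·s_γ
     = 5.1 × 19.1 × 1.08 + 14.49 × 9.41 + 0.5 × 16.1 × 4.19 × 5.56 × 0.92
     = 105.2 + 136.35 + 172.53 = 414.09 kPa.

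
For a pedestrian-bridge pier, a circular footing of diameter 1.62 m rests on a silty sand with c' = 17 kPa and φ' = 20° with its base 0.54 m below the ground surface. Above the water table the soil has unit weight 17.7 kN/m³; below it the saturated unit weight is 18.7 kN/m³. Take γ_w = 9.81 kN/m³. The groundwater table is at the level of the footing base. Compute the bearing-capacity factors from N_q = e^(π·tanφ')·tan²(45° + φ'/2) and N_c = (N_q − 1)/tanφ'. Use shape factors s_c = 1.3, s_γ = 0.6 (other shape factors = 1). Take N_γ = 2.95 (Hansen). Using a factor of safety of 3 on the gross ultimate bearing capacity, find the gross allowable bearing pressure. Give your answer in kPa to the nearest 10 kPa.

N_q = e^(π·tan20°)·tan²(55°) = 6.4; N_c = (N_q − 1)/tanφ' = 14.83.
q = γ·D_f = 17.7 × 0.54 = 9.558 kPa.
For the ½γBN_γ term take γ' = 18.7 − 9.81 = 8.89 kN/m³ (soil below base is submerged).
c·N_c·s_c = 17 × 14.835 × 1.3 = 327.85 kPa
q·N_q = 9.558 × 6.3994 = 61.165 kPa
0.5·γ·B·N_γ·s_γ = 0.5 × 8.89 × 1.62 × 2.95 × 0.6 = 12.746 kPa
q_ult = 327.85 + 61.165 + 12.746 = 401.76 kPa.
q_all = 401.76 / 3 = 133.92 kPa.

q_all ≈ 130 kPa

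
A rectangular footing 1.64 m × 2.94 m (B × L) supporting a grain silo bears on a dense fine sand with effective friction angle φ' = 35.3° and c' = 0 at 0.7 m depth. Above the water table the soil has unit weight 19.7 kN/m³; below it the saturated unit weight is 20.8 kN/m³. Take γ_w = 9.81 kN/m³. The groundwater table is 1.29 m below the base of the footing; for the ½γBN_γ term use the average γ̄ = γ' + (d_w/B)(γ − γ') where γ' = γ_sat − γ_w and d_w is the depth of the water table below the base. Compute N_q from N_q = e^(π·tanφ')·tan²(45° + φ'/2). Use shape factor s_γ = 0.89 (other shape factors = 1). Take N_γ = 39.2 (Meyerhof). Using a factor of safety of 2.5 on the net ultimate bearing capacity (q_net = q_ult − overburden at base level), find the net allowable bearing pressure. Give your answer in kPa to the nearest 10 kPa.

N_q = e^(π·tan35.3°)·tan²(62.65°) = 34.57.
Overburden at base level: q = 19.7 × 0.7 = 13.79 kPa.
The water table is 1.29 m below the base (< B = 1.64 m), so the ½γBN_γ term uses γ̄ = γ' + (d_w/B)(γ − γ') = 10.99 + (1.29/1.64)(19.7 − 10.99) = 17.841 kN/m³.
Surcharge term q·N_q = 13.79 × 34.565 = 476.66 kPa; self-weight term 0.5·γ·B·N_γ·s_γ = 0.5 × 17.841 × 1.64 × 39.2 × 0.89 = 510.4 kPa.
q_ult = 476.66 + 510.4 = 987.06 kPa.
q_net = 987.06 − 13.79 = 973.27 kPa.
q_all(net) = 973.27 / 2.5 = 389.31 kPa.

q_all(net) ≈ 390 kPa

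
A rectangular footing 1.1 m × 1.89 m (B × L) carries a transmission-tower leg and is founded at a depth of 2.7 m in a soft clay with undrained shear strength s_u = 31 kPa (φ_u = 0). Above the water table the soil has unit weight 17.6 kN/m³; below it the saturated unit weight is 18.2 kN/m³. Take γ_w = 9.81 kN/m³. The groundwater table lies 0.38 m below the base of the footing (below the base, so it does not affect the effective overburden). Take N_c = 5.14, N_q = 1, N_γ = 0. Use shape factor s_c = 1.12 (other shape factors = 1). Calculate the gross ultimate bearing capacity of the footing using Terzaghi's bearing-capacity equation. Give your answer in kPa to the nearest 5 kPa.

q_ult ≈ 225 kPa

q = γ·D_f = 17.6 × 2.7 = 47.52 kPa.
c·N_c·s_c = 31 × 5.14 × 1.12 = 178.46 kPa
q·N_q = 47.52 × 1 = 47.52 kPa
q_ult = 178.46 + 47.52 = 225.98 kPa.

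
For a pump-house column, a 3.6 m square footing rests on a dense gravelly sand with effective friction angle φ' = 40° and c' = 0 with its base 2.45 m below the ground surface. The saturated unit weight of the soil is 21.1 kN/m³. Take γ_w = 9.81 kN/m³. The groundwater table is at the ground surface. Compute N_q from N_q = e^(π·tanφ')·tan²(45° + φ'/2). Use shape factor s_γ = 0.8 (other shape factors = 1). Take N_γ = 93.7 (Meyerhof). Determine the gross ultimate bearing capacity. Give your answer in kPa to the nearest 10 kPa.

tan40° = 0.8391, so N_q = e^(π×0.8391)·tan²(65°) = 13.959 × 4.599 = 64.2.
γ' = 21.1 − 9.81 = 11.29 kN/m³ (submerged throughout). q = 11.29 × 2.45 = 27.661 kPa; the same γ' applies in the ½γBN_γ term.
q·N_q = 27.661 × 64.195 = 1775.7 kPa
0.5·γ·B·N_γ·s_γ = 0.5 × 11.29 × 3.6 × 93.7 × 0.8 = 1523.3 kPa
q_ult = 1775.7 + 1523.3 = 3299 kPa.

q_ult ≈ 3300 kPa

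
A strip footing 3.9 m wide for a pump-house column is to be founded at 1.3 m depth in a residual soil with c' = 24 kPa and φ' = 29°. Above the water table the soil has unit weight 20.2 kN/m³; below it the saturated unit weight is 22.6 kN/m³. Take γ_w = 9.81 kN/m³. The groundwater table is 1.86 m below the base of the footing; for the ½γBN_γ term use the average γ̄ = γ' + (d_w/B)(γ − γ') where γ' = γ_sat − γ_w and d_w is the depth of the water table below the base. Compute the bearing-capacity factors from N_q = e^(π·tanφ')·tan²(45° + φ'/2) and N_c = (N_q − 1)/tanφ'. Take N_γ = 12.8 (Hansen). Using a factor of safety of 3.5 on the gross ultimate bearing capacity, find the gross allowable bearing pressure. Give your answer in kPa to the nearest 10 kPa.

q_all ≈ 430 kPa

N_q = e^(π·tan29°)·tan²(59.5°) = 16.44; N_c = (N_q − 1)/tanφ' = 27.86.
q = γ·D_f = 20.2 × 1.3 = 26.26 kPa.
γ' = 12.79 kN/m³; averaging over the depth B below the base, γ̄ = γ' + (d_w/B)(γ − γ') = 16.324 kN/m³.
c·N_c = 24 × 27.86 = 668.65 kPa
q·N_q = 26.26 × 16.443 = 431.8 kPa
0.5·γ·B·N_γ = 0.5 × 16.324 × 3.9 × 12.8 = 407.45 kPa
q_ult = 668.65 + 431.8 + 407.45 = 1507.9 kPa.
q_all = 1507.9 / 3.5 = 430.83 kPa.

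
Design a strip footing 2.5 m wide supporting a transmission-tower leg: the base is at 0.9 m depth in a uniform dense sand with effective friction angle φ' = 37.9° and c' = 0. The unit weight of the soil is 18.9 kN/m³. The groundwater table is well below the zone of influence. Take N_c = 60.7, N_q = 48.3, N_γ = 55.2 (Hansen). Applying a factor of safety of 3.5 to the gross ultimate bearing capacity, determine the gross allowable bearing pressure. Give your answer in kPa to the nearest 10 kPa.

q = γ·D_f = 18.9 × 0.9 = 17.01 kPa.
q·N_q = 17.01 × 48.3 = 821.58 kPa
0.5·γ·B·N_γ = 0.5 × 18.9 × 2.5 × 55.2 = 1304.1 kPa
q_ult = 821.58 + 1304.1 = 2125.7 kPa.
q_all = q_ult / FS = 2125.7 / 3.5 = 607.34 kPa.

q_all ≈ 610 kPa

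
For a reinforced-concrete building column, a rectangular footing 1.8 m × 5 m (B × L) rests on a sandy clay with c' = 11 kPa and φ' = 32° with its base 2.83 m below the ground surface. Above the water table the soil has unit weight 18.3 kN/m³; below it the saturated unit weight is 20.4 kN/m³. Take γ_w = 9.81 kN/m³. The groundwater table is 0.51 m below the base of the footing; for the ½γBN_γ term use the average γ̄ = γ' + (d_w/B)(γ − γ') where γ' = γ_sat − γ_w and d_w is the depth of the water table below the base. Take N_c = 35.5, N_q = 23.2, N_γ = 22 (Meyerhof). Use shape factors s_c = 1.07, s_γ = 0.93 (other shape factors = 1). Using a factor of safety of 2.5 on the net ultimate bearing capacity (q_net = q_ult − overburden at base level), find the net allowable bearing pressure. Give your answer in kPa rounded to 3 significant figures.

q = γ·D_f = 18.3 × 2.83 = 51.789 kPa.
γ' = 10.59 kN/m³; averaging over the depth B below the base, γ̄ = γ' + (d_w/B)(γ − γ') = 12.774 kN/m³.
c·N_c·s_c = 11 × 35.5 × 1.07 = 417.84 kPa
q·N_q = 51.789 × 23.2 = 1201.5 kPa
0.5·γ·B·N_γ·s_γ = 0.5 × 12.774 × 1.8 × 22 × 0.93 = 235.23 kPa
q_ult = 417.84 + 1201.5 + 235.23 = 1854.6 kPa.
q_net = 1854.6 − 51.789 = 1802.8 kPa.
q_all(net) = 1802.8 / 2.5 = 721.11 kPa.

q_all(net) ≈ 721 kPa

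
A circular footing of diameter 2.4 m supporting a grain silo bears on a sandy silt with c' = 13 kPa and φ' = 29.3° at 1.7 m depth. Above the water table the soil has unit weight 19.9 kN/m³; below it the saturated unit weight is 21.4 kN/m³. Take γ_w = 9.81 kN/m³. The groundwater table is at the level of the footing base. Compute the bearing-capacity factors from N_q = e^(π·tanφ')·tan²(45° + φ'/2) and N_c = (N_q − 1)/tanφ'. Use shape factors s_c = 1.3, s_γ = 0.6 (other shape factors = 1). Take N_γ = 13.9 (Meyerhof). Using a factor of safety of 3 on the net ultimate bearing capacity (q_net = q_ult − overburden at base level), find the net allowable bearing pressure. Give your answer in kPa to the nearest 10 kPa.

N_q = e^(π·tan29.3°)·tan²(59.65°) = 17; N_c = (N_q − 1)/tanφ' = 28.52.
Overburden at base level: q = 19.9 × 1.7 = 33.83 kPa.
Below the base the soil is submerged, so the ½γBN_γ term uses γ' = 21.4 − 9.81 = 11.59 kN/m³.
Cohesion term c·N_c·s_c = 13 × 28.52 × 1.3 = 481.98 kPa; surcharge term q·N_q = 33.83 × 17.004 = 575.26 kPa; self-weight term 0.5·γ·B·N_γ·s_γ = 0.5 × 11.59 × 2.4 × 13.9 × 0.6 = 115.99 kPa.
q_ult = 481.98 + 575.26 + 115.99 = 1173.2 kPa.
q_net = 1173.2 − 33.83 = 1139.4 kPa.
q_all(net) = 1139.4 / 3 = 379.8 kPa.

q_all(net) ≈ 380 kPa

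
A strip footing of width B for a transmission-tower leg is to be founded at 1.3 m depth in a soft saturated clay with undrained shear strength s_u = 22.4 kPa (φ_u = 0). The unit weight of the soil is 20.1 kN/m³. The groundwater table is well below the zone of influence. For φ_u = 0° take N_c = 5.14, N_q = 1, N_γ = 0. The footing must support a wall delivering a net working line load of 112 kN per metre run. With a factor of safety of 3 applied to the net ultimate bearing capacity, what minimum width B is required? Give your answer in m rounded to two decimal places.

Effective surcharge at the founding depth q = γ·D_f = 20.1 × 1.3 = 26.13 kPa.
q_ult = c·N_c + q·N_q
     = 22.4 × 5.14 + 26.13 × 1
     = 115.14 + 26.13 = 141.27 kPa.
For φ = 0 the ½γBN_γ term vanishes, so q_ult is independent of B. q_net = 141.27 − 26.13 = 115.14 kPa; q_all(net) = 115.14/3 = 38.379 kPa.
Required width B = w / q_all(net) = 112 / 38.379 = 2.918 m.

B = 2.92 m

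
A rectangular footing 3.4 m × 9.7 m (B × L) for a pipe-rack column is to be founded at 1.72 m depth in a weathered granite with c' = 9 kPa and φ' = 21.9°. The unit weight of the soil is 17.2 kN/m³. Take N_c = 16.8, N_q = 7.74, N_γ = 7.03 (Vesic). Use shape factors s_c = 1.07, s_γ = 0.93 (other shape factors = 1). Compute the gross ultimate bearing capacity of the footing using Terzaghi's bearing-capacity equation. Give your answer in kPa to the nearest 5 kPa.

q = γ·D_f = 17.2 × 1.72 = 29.584 kPa.
c·N_c·s_c = 9 × 16.8 × 1.07 = 161.78 kPa
q·N_q = 29.584 × 7.74 = 228.98 kPa
0.5·γ·B·N_γ·s_γ = 0.5 × 17.2 × 3.4 × 7.03 × 0.93 = 191.17 kPa
q_ult = 161.78 + 228.98 + 191.17 = 581.93 kPa.

q_ult ≈ 580 kPa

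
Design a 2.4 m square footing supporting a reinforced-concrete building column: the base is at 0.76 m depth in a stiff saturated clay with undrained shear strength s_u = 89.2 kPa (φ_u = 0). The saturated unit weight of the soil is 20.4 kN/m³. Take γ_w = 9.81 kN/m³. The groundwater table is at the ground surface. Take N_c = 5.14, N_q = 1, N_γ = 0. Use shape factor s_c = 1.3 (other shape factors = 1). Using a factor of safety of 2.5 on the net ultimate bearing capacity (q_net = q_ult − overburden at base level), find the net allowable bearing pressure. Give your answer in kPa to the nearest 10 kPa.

Water table at ground surface, so effective unit weight γ' = 20.4 − 9.81 = 10.59 kN/m³ is used throughout; overburden q = 10.59 × 0.76 = 8.0484 kPa.
Cohesion term c·N_c·s_c = 89.2 × 5.14 × 1.3 = 596.03 kPa; surcharge term q·N_q = 8.0484 × 1 = 8.0484 kPa.
q_ult = 596.03 + 8.0484 = 604.08 kPa.
q_net = 604.08 − 8.0484 = 596.03 kPa.
q_all(net) = 596.03 / 2.5 = 238.41 kPa.

q_all(net) ≈ 240 kPa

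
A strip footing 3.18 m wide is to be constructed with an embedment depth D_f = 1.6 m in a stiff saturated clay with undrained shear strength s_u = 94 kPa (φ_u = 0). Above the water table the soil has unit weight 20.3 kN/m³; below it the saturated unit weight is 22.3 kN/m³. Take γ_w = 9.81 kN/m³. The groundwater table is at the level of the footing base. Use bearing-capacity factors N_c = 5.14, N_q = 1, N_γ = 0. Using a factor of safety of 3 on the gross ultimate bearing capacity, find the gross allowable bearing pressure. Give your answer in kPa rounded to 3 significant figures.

q_all ≈ 172 kPa

q = γ·D_f = 20.3 × 1.6 = 32.48 kPa.
c·N_c = 94 × 5.14 = 483.16 kPa
q·N_q = 32.48 × 1 = 32.48 kPa
q_ult = 483.16 + 32.48 = 515.64 kPa.
q_all = 515.64 / 3 = 171.88 kPa.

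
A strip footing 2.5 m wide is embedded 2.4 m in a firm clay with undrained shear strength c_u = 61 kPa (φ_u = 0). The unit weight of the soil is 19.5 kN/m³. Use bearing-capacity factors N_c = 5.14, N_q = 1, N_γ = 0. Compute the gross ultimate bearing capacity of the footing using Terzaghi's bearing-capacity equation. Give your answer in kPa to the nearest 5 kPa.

q = γ·D_f = 19.5 × 2.4 = 46.8 kPa.
c·N_c = 61 × 5.14 = 313.54 kPa
q·N_q = 46.8 × 1 = 46.8 kPa
q_ult = 313.54 + 46.8 = 360.34 kPa.

q_ult ≈ 360 kPa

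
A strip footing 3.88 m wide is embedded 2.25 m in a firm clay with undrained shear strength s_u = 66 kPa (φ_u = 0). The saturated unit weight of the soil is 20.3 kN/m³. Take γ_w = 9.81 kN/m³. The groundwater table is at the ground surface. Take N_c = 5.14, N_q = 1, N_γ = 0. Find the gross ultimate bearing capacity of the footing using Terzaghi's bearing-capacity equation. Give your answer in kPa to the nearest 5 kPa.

q_ult ≈ 365 kPa

γ' = 20.3 − 9.81 = 10.49 kN/m³ (submerged throughout). q = 10.49 × 2.25 = 23.602 kPa.
c·N_c = 66 × 5.14 = 339.24 kPa
q·N_q = 23.602 × 1 = 23.602 kPa
q_ult = 339.24 + 23.602 = 362.84 kPa.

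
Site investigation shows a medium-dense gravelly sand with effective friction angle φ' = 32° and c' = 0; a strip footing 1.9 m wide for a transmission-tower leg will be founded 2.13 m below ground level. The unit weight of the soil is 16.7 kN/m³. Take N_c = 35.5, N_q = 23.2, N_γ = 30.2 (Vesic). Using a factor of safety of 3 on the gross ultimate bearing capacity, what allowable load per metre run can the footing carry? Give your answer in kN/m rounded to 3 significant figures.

≈ 826 kN/m

q = γ·D_f = 16.7 × 2.13 = 35.571 kPa.
q·N_q = 35.571 × 23.2 = 825.25 kPa
0.5·γ·B·N_γ = 0.5 × 16.7 × 1.9 × 30.2 = 479.12 kPa
q_ult = 825.25 + 479.12 = 1304.4 kPa.
Gross allowable pressure q_all = 1304.4 / 3 = 434.79 kPa.
Allowable wall load = q_all × B = 434.79 × 1.9 = 826.1 kN per metre run.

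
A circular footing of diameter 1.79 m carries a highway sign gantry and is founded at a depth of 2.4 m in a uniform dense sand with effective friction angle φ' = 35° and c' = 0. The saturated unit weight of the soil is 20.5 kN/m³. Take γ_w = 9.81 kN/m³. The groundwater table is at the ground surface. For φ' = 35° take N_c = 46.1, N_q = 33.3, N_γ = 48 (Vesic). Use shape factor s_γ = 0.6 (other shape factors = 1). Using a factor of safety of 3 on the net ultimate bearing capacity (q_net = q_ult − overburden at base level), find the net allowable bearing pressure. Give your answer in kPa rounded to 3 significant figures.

Water table at ground surface, so effective unit weight γ' = 20.5 − 9.81 = 10.69 kN/m³ is used throughout; overburden q = 10.69 × 2.4 = 25.656 kPa; the same γ' applies in the ½γBN_γ term.
Surcharge term q·N_q = 25.656 × 33.3 = 854.34 kPa; self-weight term 0.5·γ·B·N_γ·s_γ = 0.5 × 10.69 × 1.79 × 48 × 0.6 = 275.55 kPa.
q_ult = 854.34 + 275.55 = 1129.9 kPa.
q_net = 1129.9 − 25.656 = 1104.2 kPa.
q_all(net) = 1104.2 / 3 = 368.08 kPa.

q_all(net) ≈ 368 kPa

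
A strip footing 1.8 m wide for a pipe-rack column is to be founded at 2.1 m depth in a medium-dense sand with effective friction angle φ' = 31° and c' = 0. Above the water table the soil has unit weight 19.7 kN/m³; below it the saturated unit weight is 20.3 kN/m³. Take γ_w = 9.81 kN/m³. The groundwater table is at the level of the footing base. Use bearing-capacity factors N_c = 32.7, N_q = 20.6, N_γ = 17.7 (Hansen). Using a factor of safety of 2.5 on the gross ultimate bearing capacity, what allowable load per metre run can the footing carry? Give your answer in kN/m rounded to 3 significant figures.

≈ 734 kN/m

Overburden at base level: q = 19.7 × 2.1 = 41.37 kPa.
Below the base the soil is submerged, so the ½γBN_γ term uses γ' = 20.3 − 9.81 = 10.49 kN/m³.
Surcharge term q·N_q = 41.37 × 20.6 = 852.22 kPa; self-weight term 0.5·γ·B·N_γ = 0.5 × 10.49 × 1.8 × 17.7 = 167.11 kPa.
q_ult = 852.22 + 167.11 = 1019.3 kPa.
Gross allowable pressure q_all = 1019.3 / 2.5 = 407.73 kPa.
Allowable wall load = q_all × B = 407.73 × 1.8 = 733.92 kN per metre run.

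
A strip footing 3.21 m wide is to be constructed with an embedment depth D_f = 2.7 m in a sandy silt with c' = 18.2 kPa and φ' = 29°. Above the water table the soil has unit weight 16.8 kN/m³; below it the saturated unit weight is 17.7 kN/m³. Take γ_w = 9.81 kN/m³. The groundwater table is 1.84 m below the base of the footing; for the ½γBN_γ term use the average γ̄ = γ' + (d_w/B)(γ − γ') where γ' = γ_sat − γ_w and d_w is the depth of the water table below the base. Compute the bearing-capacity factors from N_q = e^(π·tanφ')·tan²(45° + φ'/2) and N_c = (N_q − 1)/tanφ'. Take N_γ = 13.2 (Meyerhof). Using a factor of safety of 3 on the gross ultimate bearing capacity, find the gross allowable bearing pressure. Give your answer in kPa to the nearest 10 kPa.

N_q = e^(π·tan29°)·tan²(59.5°) = 16.44; N_c = (N_q − 1)/tanφ' = 27.86.
Overburden at base level: q = 16.8 × 2.7 = 45.36 kPa.
The water table is 1.84 m below the base (< B = 3.21 m), so the ½γBN_γ term uses γ̄ = γ' + (d_w/B)(γ − γ') = 7.89 + (1.84/3.21)(16.8 − 7.89) = 12.997 kN/m³.
Cohesion term c·N_c = 18.2 × 27.86 = 507.06 kPa; surcharge term q·N_q = 45.36 × 16.443 = 745.87 kPa; self-weight term 0.5·γ·B·N_γ = 0.5 × 12.997 × 3.21 × 13.2 = 275.36 kPa.
q_ult = 507.06 + 745.87 + 275.36 = 1528.3 kPa.
q_all = 1528.3 / 3 = 509.43 kPa.

q_all ≈ 510 kPa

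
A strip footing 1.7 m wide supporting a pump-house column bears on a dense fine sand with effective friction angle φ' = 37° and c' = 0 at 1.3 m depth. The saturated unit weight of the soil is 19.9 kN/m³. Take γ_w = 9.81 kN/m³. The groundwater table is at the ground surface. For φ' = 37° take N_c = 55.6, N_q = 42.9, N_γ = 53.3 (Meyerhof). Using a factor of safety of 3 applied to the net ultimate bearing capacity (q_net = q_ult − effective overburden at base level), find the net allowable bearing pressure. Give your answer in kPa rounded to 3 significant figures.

q_all(net) ≈ 336 kPa

γ' = 19.9 − 9.81 = 10.09 kN/m³ (submerged throughout). q = 10.09 × 1.3 = 13.117 kPa; the same γ' applies in the ½γBN_γ term.
q·N_q = 13.117 × 42.9 = 562.72 kPa
0.5·γ·B·N_γ = 0.5 × 10.09 × 1.7 × 53.3 = 457.13 kPa
q_ult = 562.72 + 457.13 = 1019.8 kPa.
Net ultimate: q_net = 1019.8 − 13.117 = 1006.7 kPa.
q_all(net) = 1006.7 / 3 = 335.58 kPa.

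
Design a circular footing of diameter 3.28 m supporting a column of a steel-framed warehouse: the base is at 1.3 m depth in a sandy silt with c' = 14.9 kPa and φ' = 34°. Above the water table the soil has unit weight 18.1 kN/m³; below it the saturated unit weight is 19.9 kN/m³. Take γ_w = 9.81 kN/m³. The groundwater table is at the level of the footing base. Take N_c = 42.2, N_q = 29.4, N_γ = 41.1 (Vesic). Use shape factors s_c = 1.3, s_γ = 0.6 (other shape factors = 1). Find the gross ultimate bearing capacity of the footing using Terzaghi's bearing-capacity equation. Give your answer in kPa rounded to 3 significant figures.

q_ult ≈ 1920 kPa

Effective surcharge at the founding depth q = γ·D_f = 18.1 × 1.3 = 23.53 kPa.
The water table coincides with the base, so in the self-weight term γ → γ' = 10.09 kN/m³.
q_ult = c·N_c·s_c + q·N_q + 0.5·γ·B·N_γ·s_γ
     = 14.9 × 42.2 × 1.3 + 23.53 × 29.4 + 0.5 × 10.09 × 3.28 × 41.1 × 0.6
     = 817.41 + 691.78 + 408.06 = 1917.3 kPa.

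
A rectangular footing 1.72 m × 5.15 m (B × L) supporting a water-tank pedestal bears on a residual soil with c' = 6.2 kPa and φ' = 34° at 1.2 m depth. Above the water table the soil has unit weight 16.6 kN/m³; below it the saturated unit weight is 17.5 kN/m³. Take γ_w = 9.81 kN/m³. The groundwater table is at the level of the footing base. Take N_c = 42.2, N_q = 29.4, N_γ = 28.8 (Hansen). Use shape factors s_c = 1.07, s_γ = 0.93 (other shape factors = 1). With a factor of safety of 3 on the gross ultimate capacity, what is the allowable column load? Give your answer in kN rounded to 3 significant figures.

P_all ≈ 3080 kN

Overburden at base level: q = 16.6 × 1.2 = 19.92 kPa.
Below the base the soil is submerged, so the ½γBN_γ term uses γ' = 17.5 − 9.81 = 7.69 kN/m³.
Cohesion term c·N_c·s_c = 6.2 × 42.2 × 1.07 = 279.95 kPa; surcharge term q·N_q = 19.92 × 29.4 = 585.65 kPa; self-weight term 0.5·γ·B·N_γ·s_γ = 0.5 × 7.69 × 1.72 × 28.8 × 0.93 = 177.13 kPa.
q_ult = 279.95 + 585.65 + 177.13 = 1042.7 kPa.
Gross allowable pressure q_all = 1042.7 / 3 = 347.58 kPa.
Footing area = 8.858 m², so allowable column load = 347.58 × 8.858 = 3078.9 kN.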